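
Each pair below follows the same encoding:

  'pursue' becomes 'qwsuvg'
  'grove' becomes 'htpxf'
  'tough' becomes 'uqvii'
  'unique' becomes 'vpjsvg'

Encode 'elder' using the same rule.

fnegs

Shifts by position in pursue: pos 0: p→q (+1), pos 1: u→w (+2), pos 2: r→s (+1), pos 3: s→u (+2) — repeating every 2. A repeating key of period 2 is used — shifts +1, +2 over and over.
On elder: e+1=f, l+2=n, d+1=e, e+2=g, r+1=s.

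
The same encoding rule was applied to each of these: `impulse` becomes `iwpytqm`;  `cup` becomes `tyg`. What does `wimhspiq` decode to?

melodies

The word is reversed, then every letter is shifted forward by 4.
Decoding wimhspiq: shift back: w−4=s, i−4=e, m−4=i, h−4=d, s−4=o, p−4=l, i−4=e, q−4=m → seidolem; then reverse → melodies.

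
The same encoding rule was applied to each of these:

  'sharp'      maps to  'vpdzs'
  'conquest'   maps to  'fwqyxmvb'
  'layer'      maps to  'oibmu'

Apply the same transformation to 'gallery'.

jiothzb

Shifts by position in sharp: pos 0: s→v (+3), pos 1: h→p (+8), pos 2: a→d (+3), pos 3: r→z (+8) — repeating every 2. The shifts repeat in a cycle of length 2: positions 0,1,… shift by +3, +8, then the pattern repeats.
For gallery: g+3=j, a+8=i, l+3=o, l+8=t, e+3=h, r+8=z, y+3=b.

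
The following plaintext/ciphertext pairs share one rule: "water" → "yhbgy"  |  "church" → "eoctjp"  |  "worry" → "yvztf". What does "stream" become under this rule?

uazghu

Shifts by position in water: pos 0: w→y (+2), pos 1: a→h (+7), pos 2: t→b (+8), pos 3: e→g (+2), pos 4: r→y (+7) — repeating every 3. The shifts repeat in a cycle of length 3: positions 0,1,… shift by +2, +7, +8, then the pattern repeats.
Applying it to stream: s+2=u, t+7=a, r+8=z, e+2=g, a+7=h, m+8=u.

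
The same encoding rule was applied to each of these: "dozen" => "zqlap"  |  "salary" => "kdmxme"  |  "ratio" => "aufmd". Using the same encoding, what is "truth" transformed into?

Read the word backwards and shift each letter +12.
Applying it to truth: reverse → hturt; then shift: h+12=t, t+12=f, u+12=g, r+12=d, t+12=f.

tfgdf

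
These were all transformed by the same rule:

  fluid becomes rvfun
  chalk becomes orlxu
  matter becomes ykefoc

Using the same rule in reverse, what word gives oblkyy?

crayon

Shifts by position in fluid: pos 0: f→r (+12), pos 1: l→v (+10), pos 2: u→f (+11), pos 3: i→u (+12), pos 4: d→n (+10) — repeating every 3. A repeating key of period 3 is used — shifts +12, +10, +11 over and over.
Reversing it on oblkyy: o−12=c, b−10=r, l−11=a, k−12=y, y−10=o, y−11=n.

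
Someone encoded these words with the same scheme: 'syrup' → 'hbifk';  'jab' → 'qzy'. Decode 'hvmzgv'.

senate

Each pair mirrors across the alphabet (s↔h, y↔b, r↔i): positions sum to 25. Letters are reflected about the middle of the alphabet (position → 25−position): Atbash.
Reversing it on hvmzgv: h↔s, v↔e, m↔n, z↔a, g↔t, v↔e.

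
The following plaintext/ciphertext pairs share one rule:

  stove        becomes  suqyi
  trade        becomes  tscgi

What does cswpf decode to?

crumb

Letter i (0-indexed) is shifted by i+0, so successive shifts are 0, 1, 2, ….
Decoding cswpf: c−0=c, s−1=r, w−2=u, p−3=m, f−4=b.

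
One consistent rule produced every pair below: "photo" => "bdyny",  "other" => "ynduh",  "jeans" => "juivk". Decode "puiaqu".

p(15)→b(1) and h(7)→d(3) fit y≡3x+8 (mod 26); the inverse of 3 mod 26 is 9. This is an affine cipher: with a=0,…,z=25, each position x becomes (3x+8) mod 26.
Reversing it on puiaqu: p(15)→9·(15−8)≡11=l; u(20)→9·(20−8)≡4=e; i(8)→9·(8−8)≡0=a; a(0)→9·(0−8)≡6=g; q(16)→9·(16−8)≡20=u; u(20)→9·(20−8)≡4=e (all mod 26).

league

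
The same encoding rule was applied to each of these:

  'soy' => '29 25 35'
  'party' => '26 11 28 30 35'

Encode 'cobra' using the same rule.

13 25 12 28 11

Letters become their 1-based position plus 10 (so a→11, b→12, …).
For cobra: c=3→13, o=15→25, b=2→12, r=18→28, a=1→11.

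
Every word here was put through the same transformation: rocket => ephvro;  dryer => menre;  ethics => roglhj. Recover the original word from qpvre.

joker

Each letter's alphabet position (a=0..z=25) is mapped through 5·x+23 mod 26 — an affine cipher.
Undoing it on qpvre: q(16)→21·(16−23)≡9=j; p(15)→21·(15−23)≡14=o; v(21)→21·(21−23)≡10=k; r(17)→21·(17−23)≡4=e; e(4)→21·(4−23)≡17=r (all mod 26).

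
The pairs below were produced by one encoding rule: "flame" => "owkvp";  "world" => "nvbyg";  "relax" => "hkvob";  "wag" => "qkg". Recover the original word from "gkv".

Read the word backwards and shift each letter +10.
Reversing it on gkv: shift back: g−10=w, k−10=a, v−10=l → wal; then reverse → law.

law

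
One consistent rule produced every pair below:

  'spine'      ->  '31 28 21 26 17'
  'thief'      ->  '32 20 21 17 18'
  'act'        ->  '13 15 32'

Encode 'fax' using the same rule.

The number is (letter's place in the alphabet, a=1) + 12.
For fax: f=6→18, a=1→13, x=24→36.

18 13 36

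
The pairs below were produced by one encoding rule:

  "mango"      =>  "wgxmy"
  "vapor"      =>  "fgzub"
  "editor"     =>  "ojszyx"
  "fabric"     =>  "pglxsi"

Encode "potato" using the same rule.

zudgdu

Shifts by position in mango: pos 0: m→w (+10), pos 1: a→g (+6), pos 2: n→x (+10), pos 3: g→m (+6) — repeating every 2. The shifts repeat in a cycle of length 2: positions 0,1,… shift by +10, +6, then the pattern repeats.
Applying it to potato: p+10=z, o+6=u, t+10=d, a+6=g, t+10=d, o+6=u.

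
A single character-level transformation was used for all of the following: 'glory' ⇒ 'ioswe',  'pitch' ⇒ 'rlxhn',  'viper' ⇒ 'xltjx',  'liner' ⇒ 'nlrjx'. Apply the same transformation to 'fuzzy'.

In glory: g→i is +2, l→o is +3, o→s is +4, r→w is +5 — the shift increases by 1 each position. The shift increases by 1 at each position, starting from +2: 2, 3, 4, ….
Applying it to fuzzy: f+2=h, u+3=x, z+4=d, z+5=e, y+6=e.

hxdee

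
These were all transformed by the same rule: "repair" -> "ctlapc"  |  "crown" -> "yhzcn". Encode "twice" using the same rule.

pnthe

Two steps: reverse the string, then apply a Caesar shift of +11.
For twice: reverse → eciwt; then shift: e+11=p, c+11=n, i+11=t, w+11=h, t+11=e.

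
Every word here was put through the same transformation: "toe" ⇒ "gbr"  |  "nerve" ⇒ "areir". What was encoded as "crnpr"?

Each letter is shifted forward by 13 in the alphabet (a Caesar shift of +13).
Undoing it on crnpr: c−13=p, r−13=e, n−13=a, p−13=c, r−13=e.

peace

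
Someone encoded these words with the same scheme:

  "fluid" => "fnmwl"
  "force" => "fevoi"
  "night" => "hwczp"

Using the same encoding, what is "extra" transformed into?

f(5)→f(5) and l(11)→n(13) fit y≡23x+20 (mod 26); the inverse of 23 mod 26 is 17. Each letter's alphabet position (a=0..z=25) is mapped through 23·x+20 mod 26 — an affine cipher.
On extra: e(4)→23·4+20≡8=i; x(23)→23·23+20≡3=d; t(19)→23·19+20≡15=p; r(17)→23·17+20≡21=v; a(0)→23·0+20≡20=u (all mod 26).

idpvu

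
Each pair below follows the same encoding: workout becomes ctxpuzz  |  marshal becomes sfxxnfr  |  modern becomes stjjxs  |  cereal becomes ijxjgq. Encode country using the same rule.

Shifts by position in workout: pos 0: w→c (+6), pos 1: o→t (+5), pos 2: r→x (+6), pos 3: k→p (+5) — repeating every 2. It's a Vigenère-style cipher with numeric key [6,5]: position i shifts by key[i mod 2].
Applying it to country: c+6=i, o+5=t, u+6=a, n+5=s, t+6=z, r+5=w, y+6=e.

itaszwe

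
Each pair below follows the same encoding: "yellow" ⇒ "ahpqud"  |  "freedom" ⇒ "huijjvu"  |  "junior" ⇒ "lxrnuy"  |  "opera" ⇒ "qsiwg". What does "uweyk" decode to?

In yellow: y→a is +2, e→h is +3, l→p is +4, l→q is +5 — the shift increases by 1 each position. Each letter shifts forward by (position + 2), i.e. 2, 3, 4, … — the shift grows by one for each successive letter.
Reversing it on uweyk: u−2=s, w−3=t, e−4=a, y−5=t, k−6=e.

state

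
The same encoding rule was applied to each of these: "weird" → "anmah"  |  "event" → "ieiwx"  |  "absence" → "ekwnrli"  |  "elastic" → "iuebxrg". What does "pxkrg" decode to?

A repeating key of period 2 is used — shifts +4, +9 over and over.
Undoing it on pxkrg: p−4=l, x−9=o, k−4=g, r−9=i, g−4=c.

logic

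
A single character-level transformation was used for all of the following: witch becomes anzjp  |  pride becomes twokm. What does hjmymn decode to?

degree

In witch: w→a is +4, i→n is +5, t→z is +6, c→j is +7 — the shift increases by 1 each position. Letter i (0-indexed) is shifted by i+4, so successive shifts are 4, 5, 6, ….
Decoding hjmymn: h−4=d, j−5=e, m−6=g, y−7=r, m−8=e, n−9=e.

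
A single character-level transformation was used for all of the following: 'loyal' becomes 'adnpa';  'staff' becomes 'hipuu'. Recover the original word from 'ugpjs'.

Each letter is shifted forward by 15 in the alphabet (a Caesar shift of +15).
Decoding ugpjs: u−15=f, g−15=r, p−15=a, j−15=u, s−15=d.

fraud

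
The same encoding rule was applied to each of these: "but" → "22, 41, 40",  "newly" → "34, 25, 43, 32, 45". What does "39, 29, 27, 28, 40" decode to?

sight

The number is (letter's place in the alphabet, a=1) + 20.
Decoding 39, 29, 27, 28, 40: 39→(39−20)÷1=19=s, 29→(29−20)÷1=9=i, 27→(27−20)÷1=7=g, 28→(28−20)÷1=8=h, 40→(40−20)÷1=20=t.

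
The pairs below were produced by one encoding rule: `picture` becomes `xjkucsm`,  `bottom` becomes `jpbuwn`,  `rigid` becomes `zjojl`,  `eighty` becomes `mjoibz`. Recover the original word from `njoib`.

Shifts by position in picture: pos 0: p→x (+8), pos 1: i→j (+1), pos 2: c→k (+8), pos 3: t→u (+1) — repeating every 2. A repeating key of period 2 is used — shifts +8, +1 over and over.
Reversing it on njoib: n−8=f, j−1=i, o−8=g, i−1=h, b−8=t.

fight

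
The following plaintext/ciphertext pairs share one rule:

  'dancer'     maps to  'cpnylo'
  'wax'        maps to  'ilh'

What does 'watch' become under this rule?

The output letters match the input read backwards, each shifted +11: dancer reversed is recnad. The word is reversed, then every letter is shifted forward by 11.
On watch: reverse → hctaw; then shift: h+11=s, c+11=n, t+11=e, a+11=l, w+11=h.

snelh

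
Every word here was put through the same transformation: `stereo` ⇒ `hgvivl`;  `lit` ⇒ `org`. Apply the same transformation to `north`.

mligs

Each pair mirrors across the alphabet (s↔h, t↔g, e↔v): positions sum to 25. Letters are reflected about the middle of the alphabet (position → 25−position): Atbash.
Applying it to north: n↔m, o↔l, r↔i, t↔g, h↔s.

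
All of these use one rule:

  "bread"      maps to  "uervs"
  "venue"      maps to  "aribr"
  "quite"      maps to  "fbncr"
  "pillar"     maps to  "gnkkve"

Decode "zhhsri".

wooden

Treating letters as 0–25, the rule is x ↦ 25x + 21 (mod 26).
Reversing it on zhhsri: z(25)→25·(25−21)≡22=w; h(7)→25·(7−21)≡14=o; h(7)→25·(7−21)≡14=o; s(18)→25·(18−21)≡3=d; r(17)→25·(17−21)≡4=e; i(8)→25·(8−21)≡13=n (all mod 26).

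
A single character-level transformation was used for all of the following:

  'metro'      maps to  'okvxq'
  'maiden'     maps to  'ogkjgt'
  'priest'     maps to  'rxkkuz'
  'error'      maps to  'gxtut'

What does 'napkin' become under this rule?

pgrqkt

A repeating key of period 2 is used — shifts +2, +6 over and over.
On napkin: n+2=p, a+6=g, p+2=r, k+6=q, i+2=k, n+6=t.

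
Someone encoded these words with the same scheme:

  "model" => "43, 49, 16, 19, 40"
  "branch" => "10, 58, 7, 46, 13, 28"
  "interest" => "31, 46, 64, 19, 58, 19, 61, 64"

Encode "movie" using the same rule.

43, 49, 70, 31, 19

m(#13)→43 and o(#15)→49: differences scale by 3, so n = 3·pos + 4. With a=1..z=26, the number is 3·pos + 4.
Applying it to movie: m=13→43, o=15→49, v=22→70, i=9→31, e=5→19.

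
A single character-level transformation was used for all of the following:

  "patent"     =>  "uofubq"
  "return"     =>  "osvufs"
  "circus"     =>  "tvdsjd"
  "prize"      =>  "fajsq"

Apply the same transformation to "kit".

The output letters match the input read backwards, each shifted +1: patent reversed is tnetap. The word is reversed, then every letter is shifted forward by 1.
On kit: reverse → tik; then shift: t+1=u, i+1=j, k+1=l.

ujl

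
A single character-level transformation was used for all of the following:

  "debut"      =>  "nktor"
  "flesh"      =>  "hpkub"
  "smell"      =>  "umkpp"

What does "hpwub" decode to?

flash

Treating letters as 0–25, the rule is x ↦ 23x + 22 (mod 26).
Reversing it on hpwub: h(7)→17·(7−22)≡5=f; p(15)→17·(15−22)≡11=l; w(22)→17·(22−22)≡0=a; u(20)→17·(20−22)≡18=s; b(1)→17·(1−22)≡7=h (all mod 26).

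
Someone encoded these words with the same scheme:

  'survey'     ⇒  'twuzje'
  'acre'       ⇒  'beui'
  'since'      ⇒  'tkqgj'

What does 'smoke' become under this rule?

In survey: s→t is +1, u→w is +2, r→u is +3, v→z is +4 — the shift increases by 1 each position. Letter i (0-indexed) is shifted by i+1, so successive shifts are 1, 2, 3, ….
On smoke: s+1=t, m+2=o, o+3=r, k+4=o, e+5=j.

toroj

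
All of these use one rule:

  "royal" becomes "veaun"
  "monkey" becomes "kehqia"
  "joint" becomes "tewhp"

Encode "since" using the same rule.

swhoi

This is an affine cipher: with a=0,…,z=25, each position x becomes (23x+20) mod 26.
On since: s(18)→23·18+20≡18=s; i(8)→23·8+20≡22=w; n(13)→23·13+20≡7=h; c(2)→23·2+20≡14=o; e(4)→23·4+20≡8=i (all mod 26).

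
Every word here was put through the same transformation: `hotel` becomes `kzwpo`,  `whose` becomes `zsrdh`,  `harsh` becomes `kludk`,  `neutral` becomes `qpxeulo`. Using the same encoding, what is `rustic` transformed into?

Shifts by position in hotel: pos 0: h→k (+3), pos 1: o→z (+11), pos 2: t→w (+3), pos 3: e→p (+11) — repeating every 2. A repeating key of period 2 is used — shifts +3, +11 over and over.
Applying it to rustic: r+3=u, u+11=f, s+3=v, t+11=e, i+3=l, c+11=n.

ufveln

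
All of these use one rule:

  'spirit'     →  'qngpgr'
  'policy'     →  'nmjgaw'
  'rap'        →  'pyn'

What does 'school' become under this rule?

Compare letters: s→q is +24, p→n is +24, i→g is +24 — a constant shift. Each letter is shifted forward by 24 in the alphabet (a Caesar shift of +24).
Applying it to school: s+24=q, c+24=a, h+24=f, o+24=m, o+24=m, l+24=j.

qafmmj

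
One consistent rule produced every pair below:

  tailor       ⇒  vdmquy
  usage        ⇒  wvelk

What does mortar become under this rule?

In tailor: t→v is +2, a→d is +3, i→m is +4, l→q is +5 — the shift increases by 1 each position. Each letter shifts forward by (position + 2), i.e. 2, 3, 4, … — the shift grows by one for each successive letter.
Applying it to mortar: m+2=o, o+3=r, r+4=v, t+5=y, a+6=g, r+7=y.

orvygy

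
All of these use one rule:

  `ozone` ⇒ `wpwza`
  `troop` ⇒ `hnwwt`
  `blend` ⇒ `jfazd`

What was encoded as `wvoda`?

oxide

o(14)→w(22) and z(25)→p(15) fit y≡23x+12 (mod 26); the inverse of 23 mod 26 is 17. Treating letters as 0–25, the rule is x ↦ 23x + 12 (mod 26).
Decoding wvoda: w(22)→17·(22−12)≡14=o; v(21)→17·(21−12)≡23=x; o(14)→17·(14−12)≡8=i; d(3)→17·(3−12)≡3=d; a(0)→17·(0−12)≡4=e (all mod 26).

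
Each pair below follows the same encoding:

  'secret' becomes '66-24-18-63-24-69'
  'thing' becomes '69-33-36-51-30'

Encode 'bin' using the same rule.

15-36-51

With a=1..z=26, the number is 3·pos + 9.
For bin: b=2→15, i=9→36, n=14→51.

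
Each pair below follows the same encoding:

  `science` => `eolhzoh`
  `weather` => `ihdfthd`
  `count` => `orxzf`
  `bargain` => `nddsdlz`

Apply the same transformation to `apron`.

dbdrz

The shift depends on letter class: consonant s→e is +12, but vowel i→l is +3. The rule splits by letter class: vowels +3, consonants +12.
Applying it to apron: a(vowel)+3=d, p(cons)+12=b, r(cons)+12=d, o(vowel)+3=r, n(cons)+12=z.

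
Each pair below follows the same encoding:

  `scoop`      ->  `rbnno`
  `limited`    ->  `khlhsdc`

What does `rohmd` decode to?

Compare letters: s→r is +25, c→b is +25, o→n is +25 — a constant shift. Every letter moves 25 places later in the alphabet, wrapping around z→a.
Reversing it on rohmd: r−25=s, o−25=p, h−25=i, m−25=n, d−25=e.

spine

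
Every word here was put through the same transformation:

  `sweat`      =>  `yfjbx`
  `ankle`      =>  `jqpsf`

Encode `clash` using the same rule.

mxfqh

Two steps: reverse the string, then apply a Caesar shift of +5.
On clash: reverse → hsalc; then shift: h+5=m, s+5=x, a+5=f, l+5=q, c+5=h.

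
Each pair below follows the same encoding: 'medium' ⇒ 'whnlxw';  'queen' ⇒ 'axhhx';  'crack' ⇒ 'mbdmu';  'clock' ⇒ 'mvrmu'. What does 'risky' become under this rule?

blcui

Vowels shift forward by 3 and consonants shift forward by 10.
For risky: r(cons)+10=b, i(vowel)+3=l, s(cons)+10=c, k(cons)+10=u, y(cons)+10=i.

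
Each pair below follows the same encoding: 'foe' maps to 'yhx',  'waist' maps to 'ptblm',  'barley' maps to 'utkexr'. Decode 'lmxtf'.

Compare letters: f→y is +19, o→h is +19, e→x is +19 — a constant shift. Every letter moves 19 places later in the alphabet, wrapping around z→a.
Decoding lmxtf: l−19=s, m−19=t, x−19=e, t−19=a, f−19=m.

steam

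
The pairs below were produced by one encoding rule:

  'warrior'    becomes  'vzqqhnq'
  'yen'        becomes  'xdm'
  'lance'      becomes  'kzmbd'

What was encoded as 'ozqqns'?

Compare letters: w→v is +25, a→z is +25, r→q is +25 — a constant shift. It's a constant shift of +25 (ROT25).
Undoing it on ozqqns: o−25=p, z−25=a, q−25=r, q−25=r, n−25=o, s−25=t.

parrot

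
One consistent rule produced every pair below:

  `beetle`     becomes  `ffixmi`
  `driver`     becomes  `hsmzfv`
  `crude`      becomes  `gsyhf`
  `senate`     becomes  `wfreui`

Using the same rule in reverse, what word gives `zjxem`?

vital

It's a Vigenère-style cipher with numeric key [4,1,4]: position i shifts by key[i mod 3].
Undoing it on zjxem: z−4=v, j−1=i, x−4=t, e−4=a, m−1=l.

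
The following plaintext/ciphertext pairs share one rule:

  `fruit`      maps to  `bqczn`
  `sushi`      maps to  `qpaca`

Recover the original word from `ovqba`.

sting

The output letters match the input read backwards, each shifted +8: fruit reversed is tiurf. Two steps: reverse the string, then apply a Caesar shift of +8.
Undoing it on ovqba: shift back: o−8=g, v−8=n, q−8=i, b−8=t, a−8=s → gnits; then reverse → sting.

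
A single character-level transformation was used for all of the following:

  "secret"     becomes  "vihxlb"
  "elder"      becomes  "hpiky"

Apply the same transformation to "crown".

In secret: s→v is +3, e→i is +4, c→h is +5, r→x is +6 — the shift increases by 1 each position. The shift increases by 1 at each position, starting from +3: 3, 4, 5, ….
On crown: c+3=f, r+4=v, o+5=t, w+6=c, n+7=u.

fvtcu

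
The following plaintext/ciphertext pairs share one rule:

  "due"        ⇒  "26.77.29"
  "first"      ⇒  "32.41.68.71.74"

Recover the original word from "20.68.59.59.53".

d(#4)→26 and u(#21)→77: differences scale by 3, so n = 3·pos + 14. Each letter becomes 3×(its alphabet position, a=1..z=26) + 14.
Reversing it on 20.68.59.59.53: 20→(20−14)÷3=2=b, 68→(68−14)÷3=18=r, 59→(59−14)÷3=15=o, 59→(59−14)÷3=15=o, 53→(53−14)÷3=13=m.

broom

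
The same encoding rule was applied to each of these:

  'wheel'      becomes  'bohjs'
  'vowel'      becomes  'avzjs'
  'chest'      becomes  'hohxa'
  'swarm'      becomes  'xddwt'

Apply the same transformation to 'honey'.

Shifts by position in wheel: pos 0: w→b (+5), pos 1: h→o (+7), pos 2: e→h (+3), pos 3: e→j (+5), pos 4: l→s (+7) — repeating every 3. The shifts repeat in a cycle of length 3: positions 0,1,… shift by +5, +7, +3, then the pattern repeats.
For honey: h+5=m, o+7=v, n+3=q, e+5=j, y+7=f.

mvqjf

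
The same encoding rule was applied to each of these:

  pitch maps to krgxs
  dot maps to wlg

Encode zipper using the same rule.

arkkvi

Each pair mirrors across the alphabet (p↔k, i↔r, t↔g): positions sum to 25. This is the alphabet-reversal cipher (Atbash): a becomes z, b becomes y, etc.
For zipper: z↔a, i↔r, p↔k, p↔k, e↔v, r↔i.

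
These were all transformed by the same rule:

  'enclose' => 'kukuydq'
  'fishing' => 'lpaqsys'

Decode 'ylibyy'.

season

In enclose: e→k is +6, n→u is +7, c→k is +8, l→u is +9 — the shift increases by 1 each position. Letter i (0-indexed) is shifted by i+6, so successive shifts are 6, 7, 8, ….
Reversing it on ylibyy: y−6=s, l−7=e, i−8=a, b−9=s, y−10=o, y−11=n.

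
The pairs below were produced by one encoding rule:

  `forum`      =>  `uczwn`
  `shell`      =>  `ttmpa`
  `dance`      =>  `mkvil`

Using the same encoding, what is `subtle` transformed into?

Read the word backwards and shift each letter +8.
For subtle: reverse → eltbus; then shift: e+8=m, l+8=t, t+8=b, b+8=j, u+8=c, s+8=a.

mtbjca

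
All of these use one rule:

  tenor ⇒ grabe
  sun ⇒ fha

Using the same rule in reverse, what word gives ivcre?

viper

Compare letters: t→g is +13, e→r is +13, n→a is +13 — a constant shift. It's a constant shift of +13 (ROT13).
Reversing it on ivcre: i−13=v, v−13=i, c−13=p, r−13=e, e−13=r.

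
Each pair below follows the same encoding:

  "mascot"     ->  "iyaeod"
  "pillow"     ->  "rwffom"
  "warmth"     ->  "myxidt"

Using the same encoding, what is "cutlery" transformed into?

egdfkxs

m(12)→i(8) and a(0)→y(24) fit y≡3x+24 (mod 26); the inverse of 3 mod 26 is 9. Each letter's alphabet position (a=0..z=25) is mapped through 3·x+24 mod 26 — an affine cipher.
For cutlery: c(2)→3·2+24≡4=e; u(20)→3·20+24≡6=g; t(19)→3·19+24≡3=d; l(11)→3·11+24≡5=f; e(4)→3·4+24≡10=k; r(17)→3·17+24≡23=x; y(24)→3·24+24≡18=s (all mod 26).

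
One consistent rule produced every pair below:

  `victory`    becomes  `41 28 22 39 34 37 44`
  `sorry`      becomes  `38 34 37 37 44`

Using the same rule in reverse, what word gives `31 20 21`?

v is letter #22 and maps to 41: an offset of 19. Letters become their 1-based position plus 19 (so a→20, b→21, …).
Undoing it on 31 20 21: 31→(31−19)÷1=12=l, 20→(20−19)÷1=1=a, 21→(21−19)÷1=2=b.

lab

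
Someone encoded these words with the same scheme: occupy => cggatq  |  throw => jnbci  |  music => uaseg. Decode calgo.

ounce

o(14)→c(2) and c(2)→g(6) fit y≡17x+24 (mod 26); the inverse of 17 mod 26 is 23. Treating letters as 0–25, the rule is x ↦ 17x + 24 (mod 26).
Decoding calgo: c(2)→23·(2−24)≡14=o; a(0)→23·(0−24)≡20=u; l(11)→23·(11−24)≡13=n; g(6)→23·(6−24)≡2=c; o(14)→23·(14−24)≡4=e (all mod 26).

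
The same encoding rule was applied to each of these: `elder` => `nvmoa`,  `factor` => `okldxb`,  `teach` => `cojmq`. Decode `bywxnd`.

sonnet

Shifts by position in elder: pos 0: e→n (+9), pos 1: l→v (+10), pos 2: d→m (+9), pos 3: e→o (+10) — repeating every 2. It's a Vigenère-style cipher with numeric key [9,10]: position i shifts by key[i mod 2].
Reversing it on bywxnd: b−9=s, y−10=o, w−9=n, x−10=n, n−9=e, d−10=t.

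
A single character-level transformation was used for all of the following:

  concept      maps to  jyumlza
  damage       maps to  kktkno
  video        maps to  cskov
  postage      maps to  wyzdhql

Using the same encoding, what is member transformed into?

Shifts by position in concept: pos 0: c→j (+7), pos 1: o→y (+10), pos 2: n→u (+7), pos 3: c→m (+10) — repeating every 2. The shifts repeat in a cycle of length 2: positions 0,1,… shift by +7, +10, then the pattern repeats.
For member: m+7=t, e+10=o, m+7=t, b+10=l, e+7=l, r+10=b.

totllb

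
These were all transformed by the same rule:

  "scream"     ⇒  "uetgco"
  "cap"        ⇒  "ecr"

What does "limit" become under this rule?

nkokv

Compare letters: s→u is +2, c→e is +2, r→t is +2 — a constant shift. It's a constant shift of +2 (ROT2).
For limit: l+2=n, i+2=k, m+2=o, i+2=k, t+2=v.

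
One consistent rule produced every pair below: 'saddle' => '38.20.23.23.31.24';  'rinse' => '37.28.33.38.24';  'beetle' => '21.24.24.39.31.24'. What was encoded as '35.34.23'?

Each letter is replaced by its alphabet position (a=1..z=26) + 19.
Decoding 35.34.23: 35→(35−19)÷1=16=p, 34→(34−19)÷1=15=o, 23→(23−19)÷1=4=d.

pod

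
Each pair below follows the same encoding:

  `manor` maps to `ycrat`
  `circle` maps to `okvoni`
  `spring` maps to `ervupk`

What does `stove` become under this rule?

Shifts by position in manor: pos 0: m→y (+12), pos 1: a→c (+2), pos 2: n→r (+4), pos 3: o→a (+12), pos 4: r→t (+2) — repeating every 3. The shifts repeat in a cycle of length 3: positions 0,1,… shift by +12, +2, +4, then the pattern repeats.
Applying it to stove: s+12=e, t+2=v, o+4=s, v+12=h, e+2=g.

evshg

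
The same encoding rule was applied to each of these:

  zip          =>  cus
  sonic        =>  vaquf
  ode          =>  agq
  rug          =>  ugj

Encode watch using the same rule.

The shift depends on letter class: consonant z→c is +3, but vowel i→u is +12. Vowels shift forward by 12 and consonants shift forward by 3.
Applying it to watch: w(cons)+3=z, a(vowel)+12=m, t(cons)+3=w, c(cons)+3=f, h(cons)+3=k.

zmwfk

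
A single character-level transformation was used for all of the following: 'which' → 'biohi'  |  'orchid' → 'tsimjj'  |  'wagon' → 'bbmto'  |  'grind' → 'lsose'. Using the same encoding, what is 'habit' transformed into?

Shifts by position in which: pos 0: w→b (+5), pos 1: h→i (+1), pos 2: i→o (+6), pos 3: c→h (+5), pos 4: h→i (+1) — repeating every 3. It's a Vigenère-style cipher with numeric key [5,1,6]: position i shifts by key[i mod 3].
On habit: h+5=m, a+1=b, b+6=h, i+5=n, t+1=u.

mbhnu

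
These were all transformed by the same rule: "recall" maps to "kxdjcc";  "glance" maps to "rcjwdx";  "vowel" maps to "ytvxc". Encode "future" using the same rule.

ubebkx

r(17)→k(10) and e(4)→x(23) fit y≡23x+9 (mod 26); the inverse of 23 mod 26 is 17. This is an affine cipher: with a=0,…,z=25, each position x becomes (23x+9) mod 26.
Applying it to future: f(5)→23·5+9≡20=u; u(20)→23·20+9≡1=b; t(19)→23·19+9≡4=e; u(20)→23·20+9≡1=b; r(17)→23·17+9≡10=k; e(4)→23·4+9≡23=x (all mod 26).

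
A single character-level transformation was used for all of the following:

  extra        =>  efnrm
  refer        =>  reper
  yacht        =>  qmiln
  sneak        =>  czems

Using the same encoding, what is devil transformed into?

tejwd

e(4)→e(4) and x(23)→f(5) fit y≡11x+12 (mod 26); the inverse of 11 mod 26 is 19. This is an affine cipher: with a=0,…,z=25, each position x becomes (11x+12) mod 26.
Applying it to devil: d(3)→11·3+12≡19=t; e(4)→11·4+12≡4=e; v(21)→11·21+12≡9=j; i(8)→11·8+12≡22=w; l(11)→11·11+12≡3=d (all mod 26).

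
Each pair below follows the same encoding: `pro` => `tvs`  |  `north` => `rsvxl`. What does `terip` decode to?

It's a constant shift of +4 (ROT4).
Reversing it on terip: t−4=p, e−4=a, r−4=n, i−4=e, p−4=l.

panel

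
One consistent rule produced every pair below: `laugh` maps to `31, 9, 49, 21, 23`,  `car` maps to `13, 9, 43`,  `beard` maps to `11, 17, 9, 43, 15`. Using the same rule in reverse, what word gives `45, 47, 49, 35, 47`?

l(#12)→31 and a(#1)→9: differences scale by 2, so n = 2·pos + 7. With a=1..z=26, the number is 2·pos + 7.
Reversing it on 45, 47, 49, 35, 47: 45→(45−7)÷2=19=s, 47→(47−7)÷2=20=t, 49→(49−7)÷2=21=u, 35→(35−7)÷2=14=n, 47→(47−7)÷2=20=t.

stunt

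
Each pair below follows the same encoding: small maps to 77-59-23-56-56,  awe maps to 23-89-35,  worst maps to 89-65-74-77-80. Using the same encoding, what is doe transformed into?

32-65-35

s(#19)→77 and m(#13)→59: differences scale by 3, so n = 3·pos + 20. Each letter becomes 3×(its alphabet position, a=1..z=26) + 20.
Applying it to doe: d=4→32, o=15→65, e=5→35.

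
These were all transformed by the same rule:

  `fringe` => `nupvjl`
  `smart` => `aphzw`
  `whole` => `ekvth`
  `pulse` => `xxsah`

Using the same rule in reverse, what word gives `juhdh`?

Shifts by position in fringe: pos 0: f→n (+8), pos 1: r→u (+3), pos 2: i→p (+7), pos 3: n→v (+8), pos 4: g→j (+3), pos 5: e→l (+7) — repeating every 3. A repeating key of period 3 is used — shifts +8, +3, +7 over and over.
Undoing it on juhdh: j−8=b, u−3=r, h−7=a, d−8=v, h−3=e.

brave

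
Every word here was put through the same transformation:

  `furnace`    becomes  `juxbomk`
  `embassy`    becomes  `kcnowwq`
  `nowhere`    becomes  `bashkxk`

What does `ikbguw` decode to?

genius

This is an affine cipher: with a=0,…,z=25, each position x becomes (25x+14) mod 26.
Reversing it on ikbguw: i(8)→25·(8−14)≡6=g; k(10)→25·(10−14)≡4=e; b(1)→25·(1−14)≡13=n; g(6)→25·(6−14)≡8=i; u(20)→25·(20−14)≡20=u; w(22)→25·(22−14)≡18=s (all mod 26).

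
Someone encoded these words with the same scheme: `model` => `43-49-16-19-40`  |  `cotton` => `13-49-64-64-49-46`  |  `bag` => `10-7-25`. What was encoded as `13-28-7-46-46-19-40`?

m(#13)→43 and o(#15)→49: differences scale by 3, so n = 3·pos + 4. Each letter becomes 3×(its alphabet position, a=1..z=26) + 4.
Decoding 13-28-7-46-46-19-40: 13→(13−4)÷3=3=c, 28→(28−4)÷3=8=h, 7→(7−4)÷3=1=a, 46→(46−4)÷3=14=n, 46→(46−4)÷3=14=n, 19→(19−4)÷3=5=e, 40→(40−4)÷3=12=l.

channel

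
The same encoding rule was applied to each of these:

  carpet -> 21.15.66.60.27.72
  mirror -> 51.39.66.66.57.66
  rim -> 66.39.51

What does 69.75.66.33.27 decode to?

c(#3)→21 and a(#1)→15: differences scale by 3, so n = 3·pos + 12. With a=1..z=26, the number is 3·pos + 12.
Undoing it on 69.75.66.33.27: 69→(69−12)÷3=19=s, 75→(75−12)÷3=21=u, 66→(66−12)÷3=18=r, 33→(33−12)÷3=7=g, 27→(27−12)÷3=5=e.

surge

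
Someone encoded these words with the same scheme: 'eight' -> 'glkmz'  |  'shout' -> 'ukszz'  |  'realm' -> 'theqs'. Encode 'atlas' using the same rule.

cwpfy

In eight: e→g is +2, i→l is +3, g→k is +4, h→m is +5 — the shift increases by 1 each position. Each letter shifts forward by (position + 2), i.e. 2, 3, 4, … — the shift grows by one for each successive letter.
On atlas: a+2=c, t+3=w, l+4=p, a+5=f, s+6=y.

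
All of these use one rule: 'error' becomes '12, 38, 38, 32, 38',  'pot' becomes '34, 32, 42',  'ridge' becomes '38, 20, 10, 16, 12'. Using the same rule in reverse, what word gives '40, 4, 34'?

sap

The formula is n = 2×(alphabet index, a=1) + 2.
Decoding 40, 4, 34: 40→(40−2)÷2=19=s, 4→(4−2)÷2=1=a, 34→(34−2)÷2=16=p.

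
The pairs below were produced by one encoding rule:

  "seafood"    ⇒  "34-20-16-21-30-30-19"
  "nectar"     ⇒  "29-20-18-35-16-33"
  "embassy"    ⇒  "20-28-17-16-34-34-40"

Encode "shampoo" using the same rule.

34-23-16-28-31-30-30

s is letter #19 and maps to 34: an offset of 15. The number is (letter's place in the alphabet, a=1) + 15.
On shampoo: s=19→34, h=8→23, a=1→16, m=13→28, p=16→31, o=15→30, o=15→30.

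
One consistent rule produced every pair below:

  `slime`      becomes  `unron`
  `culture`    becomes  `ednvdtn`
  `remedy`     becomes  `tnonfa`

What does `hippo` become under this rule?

The shift depends on letter class: consonant s→u is +2, but vowel i→r is +9. Vowels shift forward by 9 and consonants shift forward by 2.
On hippo: h(cons)+2=j, i(vowel)+9=r, p(cons)+2=r, p(cons)+2=r, o(vowel)+9=x.

jrrrx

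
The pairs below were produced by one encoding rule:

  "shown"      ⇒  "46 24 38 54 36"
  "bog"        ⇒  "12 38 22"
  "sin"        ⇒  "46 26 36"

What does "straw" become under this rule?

46 48 44 10 54

s(#19)→46 and h(#8)→24: differences scale by 2, so n = 2·pos + 8. Each letter becomes 2×(its alphabet position, a=1..z=26) + 8.
On straw: s=19→46, t=20→48, r=18→44, a=1→10, w=23→54.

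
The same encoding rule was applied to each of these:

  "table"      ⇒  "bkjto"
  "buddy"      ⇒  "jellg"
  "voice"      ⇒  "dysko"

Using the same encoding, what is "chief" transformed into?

The shift depends on letter class: consonant t→b is +8, but vowel a→k is +10. Vowels shift forward by 10 and consonants shift forward by 8.
Applying it to chief: c(cons)+8=k, h(cons)+8=p, i(vowel)+10=s, e(vowel)+10=o, f(cons)+8=n.

kpson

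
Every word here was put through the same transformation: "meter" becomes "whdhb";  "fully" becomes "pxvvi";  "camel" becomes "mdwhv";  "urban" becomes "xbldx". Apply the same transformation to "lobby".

vrlli

The shift depends on letter class: consonant m→w is +10, but vowel e→h is +3. The rule splits by letter class: vowels +3, consonants +10.
For lobby: l(cons)+10=v, o(vowel)+3=r, b(cons)+10=l, b(cons)+10=l, y(cons)+10=i.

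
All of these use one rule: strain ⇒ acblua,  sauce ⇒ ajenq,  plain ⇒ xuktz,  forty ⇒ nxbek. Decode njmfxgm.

In strain: s→a is +8, t→c is +9, r→b is +10, a→l is +11 — the shift increases by 1 each position. Letter i (0-indexed) is shifted by i+8, so successive shifts are 8, 9, 10, ….
Undoing it on njmfxgm: n−8=f, j−9=a, m−10=c, f−11=u, x−12=l, g−13=t, m−14=y.

faculty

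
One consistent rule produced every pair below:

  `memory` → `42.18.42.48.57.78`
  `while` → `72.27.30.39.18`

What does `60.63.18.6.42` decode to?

m(#13)→42 and e(#5)→18: differences scale by 3, so n = 3·pos + 3. With a=1..z=26, the number is 3·pos + 3.
Undoing it on 60.63.18.6.42: 60→(60−3)÷3=19=s, 63→(63−3)÷3=20=t, 18→(18−3)÷3=5=e, 6→(6−3)÷3=1=a, 42→(42−3)÷3=13=m.

steam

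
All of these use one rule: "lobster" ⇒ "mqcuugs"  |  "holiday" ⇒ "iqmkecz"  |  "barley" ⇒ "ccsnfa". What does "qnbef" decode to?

place

Shifts by position in lobster: pos 0: l→m (+1), pos 1: o→q (+2), pos 2: b→c (+1), pos 3: s→u (+2) — repeating every 2. It's a Vigenère-style cipher with numeric key [1,2]: position i shifts by key[i mod 2].
Undoing it on qnbef: q−1=p, n−2=l, b−1=a, e−2=c, f−1=e.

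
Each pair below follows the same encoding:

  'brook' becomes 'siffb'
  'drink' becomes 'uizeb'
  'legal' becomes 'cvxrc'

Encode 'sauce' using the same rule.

Compare letters: b→s is +17, r→i is +17, o→f is +17 — a constant shift. This is a Caesar cipher with shift 17.
Applying it to sauce: s+17=j, a+17=r, u+17=l, c+17=t, e+17=v.

jrltv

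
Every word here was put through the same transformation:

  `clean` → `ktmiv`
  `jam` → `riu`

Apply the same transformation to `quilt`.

ycqtb

Each letter is shifted forward by 8 in the alphabet (a Caesar shift of +8).
Applying it to quilt: q+8=y, u+8=c, i+8=q, l+8=t, t+8=b.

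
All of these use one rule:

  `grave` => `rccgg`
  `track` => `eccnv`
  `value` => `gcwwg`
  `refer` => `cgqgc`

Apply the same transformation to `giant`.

The shift depends on letter class: consonant g→r is +11, but vowel a→c is +2. The rule splits by letter class: vowels +2, consonants +11.
Applying it to giant: g(cons)+11=r, i(vowel)+2=k, a(vowel)+2=c, n(cons)+11=y, t(cons)+11=e.

rkcye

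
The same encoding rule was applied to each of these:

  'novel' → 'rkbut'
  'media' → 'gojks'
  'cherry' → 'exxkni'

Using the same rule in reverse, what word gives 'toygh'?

The output letters match the input read backwards, each shifted +6: novel reversed is levon. Read the word backwards and shift each letter +6.
Reversing it on toygh: shift back: t−6=n, o−6=i, y−6=s, g−6=a, h−6=b → nisab; then reverse → basin.

basin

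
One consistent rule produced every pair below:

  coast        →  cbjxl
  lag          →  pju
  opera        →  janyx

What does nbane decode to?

The output letters match the input read backwards, each shifted +9: coast reversed is tsaoc. The word is reversed, then every letter is shifted forward by 9.
Undoing it on nbane: shift back: n−9=e, b−9=s, a−9=r, n−9=e, e−9=v → esrev; then reverse → verse.

verse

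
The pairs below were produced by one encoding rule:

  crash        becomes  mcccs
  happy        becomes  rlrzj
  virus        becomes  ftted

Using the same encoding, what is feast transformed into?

A repeating key of period 3 is used — shifts +10, +11, +2 over and over.
On feast: f+10=p, e+11=p, a+2=c, s+10=c, t+11=e.

ppcce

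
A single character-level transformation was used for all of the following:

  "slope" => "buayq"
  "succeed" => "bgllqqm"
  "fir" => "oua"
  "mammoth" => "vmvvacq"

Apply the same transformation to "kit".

tuc

The shift depends on letter class: consonant s→b is +9, but vowel o→a is +12. Two shifts are in play — +12 for a/e/i/o/u, +9 for every other letter.
On kit: k(cons)+9=t, i(vowel)+12=u, t(cons)+9=c.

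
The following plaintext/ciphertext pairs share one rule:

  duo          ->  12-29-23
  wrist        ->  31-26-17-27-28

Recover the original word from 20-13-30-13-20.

Each letter is replaced by its alphabet position (a=1..z=26) + 8.
Reversing it on 20-13-30-13-20: 20→(20−8)÷1=12=l, 13→(13−8)÷1=5=e, 30→(30−8)÷1=22=v, 13→(13−8)÷1=5=e, 20→(20−8)÷1=12=l.

level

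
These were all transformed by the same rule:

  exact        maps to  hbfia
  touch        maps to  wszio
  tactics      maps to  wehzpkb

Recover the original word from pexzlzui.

In exact: e→h is +3, x→b is +4, a→f is +5, c→i is +6 — the shift increases by 1 each position. Letter i (0-indexed) is shifted by i+3, so successive shifts are 3, 4, 5, ….
Undoing it on pexzlzui: p−3=m, e−4=a, x−5=s, z−6=t, l−7=e, z−8=r, u−9=l, i−10=y.

masterly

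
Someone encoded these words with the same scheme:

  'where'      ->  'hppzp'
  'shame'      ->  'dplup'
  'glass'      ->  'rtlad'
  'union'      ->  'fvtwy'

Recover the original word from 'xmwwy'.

Shifts by position in where: pos 0: w→h (+11), pos 1: h→p (+8), pos 2: e→p (+11), pos 3: r→z (+8) — repeating every 2. A repeating key of period 2 is used — shifts +11, +8 over and over.
Decoding xmwwy: x−11=m, m−8=e, w−11=l, w−8=o, y−11=n.

melon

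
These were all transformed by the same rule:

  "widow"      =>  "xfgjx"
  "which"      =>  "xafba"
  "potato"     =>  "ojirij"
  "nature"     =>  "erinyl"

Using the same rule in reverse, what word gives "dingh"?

study

w(22)→x(23) and i(8)→f(5) fit y≡5x+17 (mod 26); the inverse of 5 mod 26 is 21. Each letter's alphabet position (a=0..z=25) is mapped through 5·x+17 mod 26 — an affine cipher.
Reversing it on dingh: d(3)→21·(3−17)≡18=s; i(8)→21·(8−17)≡19=t; n(13)→21·(13−17)≡20=u; g(6)→21·(6−17)≡3=d; h(7)→21·(7−17)≡24=y (all mod 26).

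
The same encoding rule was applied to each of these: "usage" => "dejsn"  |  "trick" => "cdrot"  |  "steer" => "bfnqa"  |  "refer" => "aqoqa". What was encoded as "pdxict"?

Shifts by position in usage: pos 0: u→d (+9), pos 1: s→e (+12), pos 2: a→j (+9), pos 3: g→s (+12) — repeating every 2. A repeating key of period 2 is used — shifts +9, +12 over and over.
Reversing it on pdxict: p−9=g, d−12=r, x−9=o, i−12=w, c−9=t, t−12=h.

growth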